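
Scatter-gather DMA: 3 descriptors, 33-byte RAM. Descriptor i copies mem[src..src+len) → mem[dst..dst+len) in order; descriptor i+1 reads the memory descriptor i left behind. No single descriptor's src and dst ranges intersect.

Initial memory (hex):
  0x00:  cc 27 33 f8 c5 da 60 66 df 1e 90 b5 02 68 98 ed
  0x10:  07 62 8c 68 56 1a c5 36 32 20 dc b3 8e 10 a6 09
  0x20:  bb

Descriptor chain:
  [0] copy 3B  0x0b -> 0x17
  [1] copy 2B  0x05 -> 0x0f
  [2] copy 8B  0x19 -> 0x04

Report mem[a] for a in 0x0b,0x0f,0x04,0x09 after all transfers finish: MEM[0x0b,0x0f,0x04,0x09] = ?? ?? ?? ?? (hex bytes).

MEM[0x0b,0x0f,0x04,0x09] = bb da 68 a6

  after D0: wrote 3B at 0x17 = b50268
  after D1: wrote 2B at 0x0f = da60
  after D2: wrote 8B at 0x04 = 68dcb38e10a609bb
query mem[0x0b]=0xbb, mem[0x0f]=0xda, mem[0x04]=0x68, mem[0x09]=0xa6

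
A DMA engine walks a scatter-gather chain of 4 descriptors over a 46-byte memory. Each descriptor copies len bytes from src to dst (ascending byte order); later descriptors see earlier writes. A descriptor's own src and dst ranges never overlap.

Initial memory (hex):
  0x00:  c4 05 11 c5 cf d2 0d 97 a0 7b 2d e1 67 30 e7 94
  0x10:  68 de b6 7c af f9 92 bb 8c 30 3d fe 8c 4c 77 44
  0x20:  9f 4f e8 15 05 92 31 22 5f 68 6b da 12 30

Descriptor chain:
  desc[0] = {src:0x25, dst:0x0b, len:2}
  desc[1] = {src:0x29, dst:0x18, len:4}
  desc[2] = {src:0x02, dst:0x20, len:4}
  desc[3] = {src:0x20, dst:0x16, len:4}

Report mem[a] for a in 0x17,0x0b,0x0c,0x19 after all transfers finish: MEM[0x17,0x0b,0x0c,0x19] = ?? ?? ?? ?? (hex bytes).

MEM[0x17,0x0b,0x0c,0x19] = c5 92 31 d2

D0: mem[0x0b..0x0c] <- [92 31]
D1: mem[0x18..0x1b] <- [68 6b da 12]
D2: mem[0x20..0x23] <- [11 c5 cf d2]
D3: mem[0x16..0x19] <- [11 c5 cf d2]
query mem[0x17]=0xc5, mem[0x0b]=0x92, mem[0x0c]=0x31, mem[0x19]=0xd2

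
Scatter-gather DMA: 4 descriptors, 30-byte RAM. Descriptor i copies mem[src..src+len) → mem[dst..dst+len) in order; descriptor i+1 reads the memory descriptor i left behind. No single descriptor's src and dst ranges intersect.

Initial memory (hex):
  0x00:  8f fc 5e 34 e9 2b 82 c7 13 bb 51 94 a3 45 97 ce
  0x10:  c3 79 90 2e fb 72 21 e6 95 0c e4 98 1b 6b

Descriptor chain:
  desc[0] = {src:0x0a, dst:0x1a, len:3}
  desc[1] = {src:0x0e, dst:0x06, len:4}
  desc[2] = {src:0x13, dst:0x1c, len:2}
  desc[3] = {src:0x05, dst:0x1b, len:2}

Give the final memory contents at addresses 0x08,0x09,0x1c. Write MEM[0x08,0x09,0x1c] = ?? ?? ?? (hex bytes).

MEM[0x08,0x09,0x1c] = c3 79 97

[0] 0x0a->0x1a len=3 : 51 94 a3
[1] 0x0e->0x06 len=4 : 97 ce c3 79
[2] 0x13->0x1c len=2 : 2e fb
[3] 0x05->0x1b len=2 : 2b 97
query mem[0x08]=0xc3, mem[0x09]=0x79, mem[0x1c]=0x97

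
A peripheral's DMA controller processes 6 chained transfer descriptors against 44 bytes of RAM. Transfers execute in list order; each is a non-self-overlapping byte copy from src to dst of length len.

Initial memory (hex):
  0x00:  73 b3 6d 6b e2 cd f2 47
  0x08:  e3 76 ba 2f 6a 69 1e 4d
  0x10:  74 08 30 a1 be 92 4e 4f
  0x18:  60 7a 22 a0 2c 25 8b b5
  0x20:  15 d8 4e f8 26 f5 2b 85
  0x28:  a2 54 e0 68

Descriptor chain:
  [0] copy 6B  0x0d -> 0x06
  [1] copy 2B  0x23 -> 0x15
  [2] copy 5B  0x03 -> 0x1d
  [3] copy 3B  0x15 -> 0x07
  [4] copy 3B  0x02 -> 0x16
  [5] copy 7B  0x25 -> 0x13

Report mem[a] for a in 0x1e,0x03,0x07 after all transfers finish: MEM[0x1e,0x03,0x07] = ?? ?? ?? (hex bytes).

  after D0: wrote 6B at 0x06 = 691e4d740830
  after D1: wrote 2B at 0x15 = f826
  after D2: wrote 5B at 0x1d = 6be2cd691e
  after D3: wrote 3B at 0x07 = f8264f
  after D4: wrote 3B at 0x16 = 6d6be2
  after D5: wrote 7B at 0x13 = f52b85a254e068
query mem[0x1e]=0xe2, mem[0x03]=0x6b, mem[0x07]=0xf8

MEM[0x1e,0x03,0x07] = e2 6b f8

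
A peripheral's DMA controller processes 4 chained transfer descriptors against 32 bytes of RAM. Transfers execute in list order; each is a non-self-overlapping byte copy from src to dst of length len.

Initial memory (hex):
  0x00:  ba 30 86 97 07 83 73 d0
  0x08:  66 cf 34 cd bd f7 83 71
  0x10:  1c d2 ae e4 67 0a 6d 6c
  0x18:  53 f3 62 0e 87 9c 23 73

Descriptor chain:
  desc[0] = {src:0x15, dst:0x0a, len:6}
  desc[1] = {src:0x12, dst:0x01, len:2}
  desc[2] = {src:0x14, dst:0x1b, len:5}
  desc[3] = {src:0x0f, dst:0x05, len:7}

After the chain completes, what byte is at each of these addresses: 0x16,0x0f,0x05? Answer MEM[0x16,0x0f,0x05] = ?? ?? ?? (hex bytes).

  after D0: wrote 6B at 0x0a = 0a6d6c53f362
  after D1: wrote 2B at 0x01 = aee4
  after D2: wrote 5B at 0x1b = 670a6d6c53
  after D3: wrote 7B at 0x05 = 621cd2aee4670a
query mem[0x16]=0x6d, mem[0x0f]=0x62, mem[0x05]=0x62

MEM[0x16,0x0f,0x05] = 6d 62 62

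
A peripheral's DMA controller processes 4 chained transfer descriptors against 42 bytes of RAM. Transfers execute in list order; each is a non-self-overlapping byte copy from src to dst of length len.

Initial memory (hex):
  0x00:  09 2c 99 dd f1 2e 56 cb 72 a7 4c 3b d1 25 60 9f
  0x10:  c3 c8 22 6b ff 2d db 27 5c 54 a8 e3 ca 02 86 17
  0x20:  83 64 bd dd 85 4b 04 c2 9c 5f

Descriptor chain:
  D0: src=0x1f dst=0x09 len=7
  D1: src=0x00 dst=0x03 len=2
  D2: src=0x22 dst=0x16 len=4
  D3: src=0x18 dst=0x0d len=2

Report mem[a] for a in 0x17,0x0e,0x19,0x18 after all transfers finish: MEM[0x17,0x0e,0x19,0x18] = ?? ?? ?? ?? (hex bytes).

[0] 0x1f->0x09 len=7 : 17 83 64 bd dd 85 4b
[1] 0x00->0x03 len=2 : 09 2c
[2] 0x22->0x16 len=4 : bd dd 85 4b
[3] 0x18->0x0d len=2 : 85 4b
query mem[0x17]=0xdd, mem[0x0e]=0x4b, mem[0x19]=0x4b, mem[0x18]=0x85

MEM[0x17,0x0e,0x19,0x18] = dd 4b 4b 85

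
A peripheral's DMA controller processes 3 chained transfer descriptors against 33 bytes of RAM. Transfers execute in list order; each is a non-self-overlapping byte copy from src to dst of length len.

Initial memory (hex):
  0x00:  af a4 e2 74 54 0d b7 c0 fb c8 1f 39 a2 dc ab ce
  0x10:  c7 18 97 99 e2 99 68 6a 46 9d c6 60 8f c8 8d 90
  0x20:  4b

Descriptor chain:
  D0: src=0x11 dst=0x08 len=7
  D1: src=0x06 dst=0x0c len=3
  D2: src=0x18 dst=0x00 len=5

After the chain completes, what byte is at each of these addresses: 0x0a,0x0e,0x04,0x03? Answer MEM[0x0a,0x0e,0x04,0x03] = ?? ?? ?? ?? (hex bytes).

#0 dst[0x08+7] := {0x18,0x97,0x99,0xe2,0x99,0x68,0x6a}
#1 dst[0x0c+3] := {0xb7,0xc0,0x18}
#2 dst[0x00+5] := {0x46,0x9d,0xc6,0x60,0x8f}
query mem[0x0a]=0x99, mem[0x0e]=0x18, mem[0x04]=0x8f, mem[0x03]=0x60

MEM[0x0a,0x0e,0x04,0x03] = 99 18 8f 60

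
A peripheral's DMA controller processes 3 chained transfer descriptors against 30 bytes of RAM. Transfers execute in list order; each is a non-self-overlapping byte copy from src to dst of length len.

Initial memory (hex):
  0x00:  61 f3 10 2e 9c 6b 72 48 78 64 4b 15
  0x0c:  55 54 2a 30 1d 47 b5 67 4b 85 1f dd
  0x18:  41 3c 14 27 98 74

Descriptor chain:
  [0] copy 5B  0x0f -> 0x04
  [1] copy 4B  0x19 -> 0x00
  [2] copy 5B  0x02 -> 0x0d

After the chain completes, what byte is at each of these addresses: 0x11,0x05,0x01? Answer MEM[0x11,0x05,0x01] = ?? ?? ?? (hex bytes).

MEM[0x11,0x05,0x01] = 47 1d 14

#0 dst[0x04+5] := {0x30,0x1d,0x47,0xb5,0x67}
#1 dst[0x00+4] := {0x3c,0x14,0x27,0x98}
#2 dst[0x0d+5] := {0x27,0x98,0x30,0x1d,0x47}
query mem[0x11]=0x47, mem[0x05]=0x1d, mem[0x01]=0x14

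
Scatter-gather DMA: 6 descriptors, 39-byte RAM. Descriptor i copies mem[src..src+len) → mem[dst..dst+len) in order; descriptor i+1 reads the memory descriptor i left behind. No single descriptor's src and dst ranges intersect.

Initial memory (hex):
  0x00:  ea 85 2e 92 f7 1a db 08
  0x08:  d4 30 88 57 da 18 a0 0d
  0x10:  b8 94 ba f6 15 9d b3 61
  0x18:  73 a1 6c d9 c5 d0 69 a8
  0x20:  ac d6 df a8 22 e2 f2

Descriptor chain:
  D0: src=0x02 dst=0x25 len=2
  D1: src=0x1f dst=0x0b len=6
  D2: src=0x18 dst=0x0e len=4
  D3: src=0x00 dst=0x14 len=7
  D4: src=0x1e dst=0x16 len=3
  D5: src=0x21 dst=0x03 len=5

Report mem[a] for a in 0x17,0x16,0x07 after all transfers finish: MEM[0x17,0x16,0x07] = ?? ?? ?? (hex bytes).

#0 dst[0x25+2] := {0x2e,0x92}
#1 dst[0x0b+6] := {0xa8,0xac,0xd6,0xdf,0xa8,0x22}
#2 dst[0x0e+4] := {0x73,0xa1,0x6c,0xd9}
#3 dst[0x14+7] := {0xea,0x85,0x2e,0x92,0xf7,0x1a,0xdb}
#4 dst[0x16+3] := {0x69,0xa8,0xac}
#5 dst[0x03+5] := {0xd6,0xdf,0xa8,0x22,0x2e}
query mem[0x17]=0xa8, mem[0x16]=0x69, mem[0x07]=0x2e

MEM[0x17,0x16,0x07] = a8 69 2e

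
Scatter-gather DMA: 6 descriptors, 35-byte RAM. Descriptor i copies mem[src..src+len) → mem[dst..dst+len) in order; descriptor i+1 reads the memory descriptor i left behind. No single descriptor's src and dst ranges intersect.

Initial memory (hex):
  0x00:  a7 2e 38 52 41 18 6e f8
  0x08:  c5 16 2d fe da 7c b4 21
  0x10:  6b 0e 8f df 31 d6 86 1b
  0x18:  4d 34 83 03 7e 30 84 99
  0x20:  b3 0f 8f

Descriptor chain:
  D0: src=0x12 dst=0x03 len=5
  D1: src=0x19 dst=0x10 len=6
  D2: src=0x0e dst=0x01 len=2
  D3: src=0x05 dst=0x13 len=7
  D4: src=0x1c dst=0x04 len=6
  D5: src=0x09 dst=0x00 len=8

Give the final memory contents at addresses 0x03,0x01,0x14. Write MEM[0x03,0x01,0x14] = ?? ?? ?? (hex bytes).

MEM[0x03,0x01,0x14] = da 2d d6

  after D0: wrote 5B at 0x03 = 8fdf31d686
  after D1: wrote 6B at 0x10 = 3483037e3084
  after D2: wrote 2B at 0x01 = b421
  after D3: wrote 7B at 0x13 = 31d686c5162dfe
  after D4: wrote 6B at 0x04 = 7e308499b30f
  after D5: wrote 8B at 0x00 = 0f2dfeda7cb42134
query mem[0x03]=0xda, mem[0x01]=0x2d, mem[0x14]=0xd6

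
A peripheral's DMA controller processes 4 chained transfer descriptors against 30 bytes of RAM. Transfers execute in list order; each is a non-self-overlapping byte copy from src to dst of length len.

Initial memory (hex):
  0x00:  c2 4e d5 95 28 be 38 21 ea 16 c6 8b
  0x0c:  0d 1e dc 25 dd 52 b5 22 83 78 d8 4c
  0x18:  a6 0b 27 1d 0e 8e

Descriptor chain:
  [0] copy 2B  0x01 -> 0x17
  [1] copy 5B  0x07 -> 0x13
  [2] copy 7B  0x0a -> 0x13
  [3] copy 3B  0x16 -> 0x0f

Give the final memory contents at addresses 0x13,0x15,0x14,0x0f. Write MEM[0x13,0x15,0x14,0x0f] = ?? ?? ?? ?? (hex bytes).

  after D0: wrote 2B at 0x17 = 4ed5
  after D1: wrote 5B at 0x13 = 21ea16c68b
  after D2: wrote 7B at 0x13 = c68b0d1edc25dd
  after D3: wrote 3B at 0x0f = 1edc25
query mem[0x13]=0xc6, mem[0x15]=0x0d, mem[0x14]=0x8b, mem[0x0f]=0x1e

MEM[0x13,0x15,0x14,0x0f] = c6 0d 8b 1e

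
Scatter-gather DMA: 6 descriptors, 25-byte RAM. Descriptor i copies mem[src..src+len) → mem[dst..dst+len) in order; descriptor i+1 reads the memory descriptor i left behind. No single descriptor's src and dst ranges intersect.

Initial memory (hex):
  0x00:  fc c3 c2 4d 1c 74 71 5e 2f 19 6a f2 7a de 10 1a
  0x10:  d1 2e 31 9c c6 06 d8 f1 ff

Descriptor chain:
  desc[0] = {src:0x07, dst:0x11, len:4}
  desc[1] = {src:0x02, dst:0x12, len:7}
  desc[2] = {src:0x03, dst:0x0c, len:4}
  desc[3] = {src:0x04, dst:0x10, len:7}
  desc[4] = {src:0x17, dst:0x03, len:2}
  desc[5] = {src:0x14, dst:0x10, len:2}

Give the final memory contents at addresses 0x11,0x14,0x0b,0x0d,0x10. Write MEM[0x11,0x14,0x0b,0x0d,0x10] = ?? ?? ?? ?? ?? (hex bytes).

  after D0: wrote 4B at 0x11 = 5e2f196a
  after D1: wrote 7B at 0x12 = c24d1c74715e2f
  after D2: wrote 4B at 0x0c = 4d1c7471
  after D3: wrote 7B at 0x10 = 1c74715e2f196a
  after D4: wrote 2B at 0x03 = 5e2f
  after D5: wrote 2B at 0x10 = 2f19
query mem[0x11]=0x19, mem[0x14]=0x2f, mem[0x0b]=0xf2, mem[0x0d]=0x1c, mem[0x10]=0x2f

MEM[0x11,0x14,0x0b,0x0d,0x10] = 19 2f f2 1c 2f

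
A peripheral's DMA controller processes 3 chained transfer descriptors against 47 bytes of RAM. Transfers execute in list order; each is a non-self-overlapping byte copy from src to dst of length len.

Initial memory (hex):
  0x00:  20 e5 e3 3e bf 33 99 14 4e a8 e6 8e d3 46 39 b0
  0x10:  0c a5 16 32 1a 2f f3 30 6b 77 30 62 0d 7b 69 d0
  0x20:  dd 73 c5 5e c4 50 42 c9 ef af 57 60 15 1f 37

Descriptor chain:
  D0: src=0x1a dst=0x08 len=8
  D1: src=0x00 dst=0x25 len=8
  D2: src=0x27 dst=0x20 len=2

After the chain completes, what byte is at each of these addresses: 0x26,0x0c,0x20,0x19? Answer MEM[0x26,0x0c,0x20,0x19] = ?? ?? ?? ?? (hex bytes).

MEM[0x26,0x0c,0x20,0x19] = e5 69 e3 77

D0: mem[0x08..0x0f] <- [30 62 0d 7b 69 d0 dd 73]
D1: mem[0x25..0x2c] <- [20 e5 e3 3e bf 33 99 14]
D2: mem[0x20..0x21] <- [e3 3e]
query mem[0x26]=0xe5, mem[0x0c]=0x69, mem[0x20]=0xe3, mem[0x19]=0x77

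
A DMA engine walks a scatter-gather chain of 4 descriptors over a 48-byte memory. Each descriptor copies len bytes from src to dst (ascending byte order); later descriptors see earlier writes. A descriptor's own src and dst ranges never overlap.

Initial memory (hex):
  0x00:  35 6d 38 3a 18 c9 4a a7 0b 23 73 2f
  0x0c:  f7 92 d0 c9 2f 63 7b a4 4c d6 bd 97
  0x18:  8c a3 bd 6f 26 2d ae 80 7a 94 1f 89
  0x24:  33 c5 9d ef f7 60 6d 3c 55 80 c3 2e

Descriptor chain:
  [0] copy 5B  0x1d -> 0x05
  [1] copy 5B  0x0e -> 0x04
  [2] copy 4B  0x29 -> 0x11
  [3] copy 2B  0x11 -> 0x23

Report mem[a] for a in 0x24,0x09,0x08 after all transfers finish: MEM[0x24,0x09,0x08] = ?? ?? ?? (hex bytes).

MEM[0x24,0x09,0x08] = 6d 94 7b

#0 dst[0x05+5] := {0x2d,0xae,0x80,0x7a,0x94}
#1 dst[0x04+5] := {0xd0,0xc9,0x2f,0x63,0x7b}
#2 dst[0x11+4] := {0x60,0x6d,0x3c,0x55}
#3 dst[0x23+2] := {0x60,0x6d}
query mem[0x24]=0x6d, mem[0x09]=0x94, mem[0x08]=0x7b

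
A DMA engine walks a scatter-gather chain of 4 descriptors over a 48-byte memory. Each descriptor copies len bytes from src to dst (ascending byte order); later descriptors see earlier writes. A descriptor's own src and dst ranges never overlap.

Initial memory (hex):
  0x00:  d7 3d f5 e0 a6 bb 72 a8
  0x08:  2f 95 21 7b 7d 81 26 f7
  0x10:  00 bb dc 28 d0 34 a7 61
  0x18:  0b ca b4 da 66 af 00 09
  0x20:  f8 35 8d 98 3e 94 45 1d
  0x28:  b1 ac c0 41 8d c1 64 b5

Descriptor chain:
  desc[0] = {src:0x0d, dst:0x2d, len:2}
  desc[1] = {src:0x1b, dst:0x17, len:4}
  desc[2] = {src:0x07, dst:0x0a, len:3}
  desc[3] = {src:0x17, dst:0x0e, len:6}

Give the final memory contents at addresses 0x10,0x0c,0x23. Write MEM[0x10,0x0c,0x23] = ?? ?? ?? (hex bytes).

D0: mem[0x2d..0x2e] <- [81 26]
D1: mem[0x17..0x1a] <- [da 66 af 00]
D2: mem[0x0a..0x0c] <- [a8 2f 95]
D3: mem[0x0e..0x13] <- [da 66 af 00 da 66]
query mem[0x10]=0xaf, mem[0x0c]=0x95, mem[0x23]=0x98

MEM[0x10,0x0c,0x23] = af 95 98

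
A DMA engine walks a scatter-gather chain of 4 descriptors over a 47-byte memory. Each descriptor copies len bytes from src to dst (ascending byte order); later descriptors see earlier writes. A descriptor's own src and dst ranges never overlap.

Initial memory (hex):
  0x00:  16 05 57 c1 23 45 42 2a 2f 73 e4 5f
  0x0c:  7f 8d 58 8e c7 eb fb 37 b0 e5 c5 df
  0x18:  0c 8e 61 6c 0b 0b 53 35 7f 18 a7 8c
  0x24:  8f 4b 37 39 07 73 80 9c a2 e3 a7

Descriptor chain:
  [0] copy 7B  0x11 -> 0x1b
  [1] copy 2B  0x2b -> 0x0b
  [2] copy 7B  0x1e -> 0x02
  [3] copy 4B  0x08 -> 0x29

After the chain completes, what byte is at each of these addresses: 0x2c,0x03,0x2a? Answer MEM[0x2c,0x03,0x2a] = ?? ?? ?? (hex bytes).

  after D0: wrote 7B at 0x1b = ebfb37b0e5c5df
  after D1: wrote 2B at 0x0b = 9ca2
  after D2: wrote 7B at 0x02 = b0e5c5dfa78c8f
  after D3: wrote 4B at 0x29 = 8f73e49c
query mem[0x2c]=0x9c, mem[0x03]=0xe5, mem[0x2a]=0x73

MEM[0x2c,0x03,0x2a] = 9c e5 73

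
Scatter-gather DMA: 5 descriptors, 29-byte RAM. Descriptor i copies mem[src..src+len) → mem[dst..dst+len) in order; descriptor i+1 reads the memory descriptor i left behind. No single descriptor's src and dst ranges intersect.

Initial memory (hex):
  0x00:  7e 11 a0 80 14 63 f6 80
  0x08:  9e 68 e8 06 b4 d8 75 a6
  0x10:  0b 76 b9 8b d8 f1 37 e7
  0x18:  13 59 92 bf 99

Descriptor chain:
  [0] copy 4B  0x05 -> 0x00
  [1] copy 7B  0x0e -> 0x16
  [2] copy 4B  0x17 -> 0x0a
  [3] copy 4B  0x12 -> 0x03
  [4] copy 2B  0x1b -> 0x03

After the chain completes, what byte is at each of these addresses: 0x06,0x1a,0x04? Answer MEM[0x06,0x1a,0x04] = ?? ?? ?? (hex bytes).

  after D0: wrote 4B at 0x00 = 63f6809e
  after D1: wrote 7B at 0x16 = 75a60b76b98bd8
  after D2: wrote 4B at 0x0a = a60b76b9
  after D3: wrote 4B at 0x03 = b98bd8f1
  after D4: wrote 2B at 0x03 = 8bd8
query mem[0x06]=0xf1, mem[0x1a]=0xb9, mem[0x04]=0xd8

MEM[0x06,0x1a,0x04] = f1 b9 d8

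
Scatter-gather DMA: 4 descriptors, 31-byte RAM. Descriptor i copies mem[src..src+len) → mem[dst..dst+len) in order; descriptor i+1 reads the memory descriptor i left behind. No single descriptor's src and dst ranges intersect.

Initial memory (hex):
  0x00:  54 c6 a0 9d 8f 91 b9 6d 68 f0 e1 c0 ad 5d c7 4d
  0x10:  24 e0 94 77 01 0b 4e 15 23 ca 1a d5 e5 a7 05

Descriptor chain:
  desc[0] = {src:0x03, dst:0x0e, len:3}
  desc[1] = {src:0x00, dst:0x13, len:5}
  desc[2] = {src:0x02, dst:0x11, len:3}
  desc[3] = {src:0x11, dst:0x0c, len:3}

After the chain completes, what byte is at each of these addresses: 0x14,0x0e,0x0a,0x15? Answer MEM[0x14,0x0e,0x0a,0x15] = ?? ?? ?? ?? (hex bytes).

MEM[0x14,0x0e,0x0a,0x15] = c6 8f e1 a0

#0 dst[0x0e+3] := {0x9d,0x8f,0x91}
#1 dst[0x13+5] := {0x54,0xc6,0xa0,0x9d,0x8f}
#2 dst[0x11+3] := {0xa0,0x9d,0x8f}
#3 dst[0x0c+3] := {0xa0,0x9d,0x8f}
query mem[0x14]=0xc6, mem[0x0e]=0x8f, mem[0x0a]=0xe1, mem[0x15]=0xa0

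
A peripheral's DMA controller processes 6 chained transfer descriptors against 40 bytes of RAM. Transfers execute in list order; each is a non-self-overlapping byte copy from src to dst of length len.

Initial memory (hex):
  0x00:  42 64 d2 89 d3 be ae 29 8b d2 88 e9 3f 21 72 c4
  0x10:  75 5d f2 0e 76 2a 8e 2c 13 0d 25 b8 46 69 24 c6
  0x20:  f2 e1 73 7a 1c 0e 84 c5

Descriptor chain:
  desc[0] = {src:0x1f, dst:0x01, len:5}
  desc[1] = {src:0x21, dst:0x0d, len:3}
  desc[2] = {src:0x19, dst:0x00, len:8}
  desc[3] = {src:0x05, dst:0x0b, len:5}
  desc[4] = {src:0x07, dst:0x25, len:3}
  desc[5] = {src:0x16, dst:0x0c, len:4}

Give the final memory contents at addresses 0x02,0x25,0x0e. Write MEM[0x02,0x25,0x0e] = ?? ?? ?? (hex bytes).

D0: mem[0x01..0x05] <- [c6 f2 e1 73 7a]
D1: mem[0x0d..0x0f] <- [e1 73 7a]
D2: mem[0x00..0x07] <- [0d 25 b8 46 69 24 c6 f2]
D3: mem[0x0b..0x0f] <- [24 c6 f2 8b d2]
D4: mem[0x25..0x27] <- [f2 8b d2]
D5: mem[0x0c..0x0f] <- [8e 2c 13 0d]
query mem[0x02]=0xb8, mem[0x25]=0xf2, mem[0x0e]=0x13

MEM[0x02,0x25,0x0e] = b8 f2 13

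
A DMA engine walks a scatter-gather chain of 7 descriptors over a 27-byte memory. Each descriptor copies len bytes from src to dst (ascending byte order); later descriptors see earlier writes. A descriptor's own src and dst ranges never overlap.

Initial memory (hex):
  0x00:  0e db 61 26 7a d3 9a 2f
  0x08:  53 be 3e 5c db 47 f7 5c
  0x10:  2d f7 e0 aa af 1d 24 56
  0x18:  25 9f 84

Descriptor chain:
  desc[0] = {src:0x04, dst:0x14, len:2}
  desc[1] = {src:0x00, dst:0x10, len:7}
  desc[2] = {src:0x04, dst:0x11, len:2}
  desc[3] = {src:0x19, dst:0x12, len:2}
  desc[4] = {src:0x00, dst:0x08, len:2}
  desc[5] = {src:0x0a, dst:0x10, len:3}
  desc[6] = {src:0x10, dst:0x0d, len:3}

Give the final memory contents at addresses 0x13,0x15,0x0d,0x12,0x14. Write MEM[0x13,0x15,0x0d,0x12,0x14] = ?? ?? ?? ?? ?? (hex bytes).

[0] 0x04->0x14 len=2 : 7a d3
[1] 0x00->0x10 len=7 : 0e db 61 26 7a d3 9a
[2] 0x04->0x11 len=2 : 7a d3
[3] 0x19->0x12 len=2 : 9f 84
[4] 0x00->0x08 len=2 : 0e db
[5] 0x0a->0x10 len=3 : 3e 5c db
[6] 0x10->0x0d len=3 : 3e 5c db
query mem[0x13]=0x84, mem[0x15]=0xd3, mem[0x0d]=0x3e, mem[0x12]=0xdb, mem[0x14]=0x7a

MEM[0x13,0x15,0x0d,0x12,0x14] = 84 d3 3e db 7a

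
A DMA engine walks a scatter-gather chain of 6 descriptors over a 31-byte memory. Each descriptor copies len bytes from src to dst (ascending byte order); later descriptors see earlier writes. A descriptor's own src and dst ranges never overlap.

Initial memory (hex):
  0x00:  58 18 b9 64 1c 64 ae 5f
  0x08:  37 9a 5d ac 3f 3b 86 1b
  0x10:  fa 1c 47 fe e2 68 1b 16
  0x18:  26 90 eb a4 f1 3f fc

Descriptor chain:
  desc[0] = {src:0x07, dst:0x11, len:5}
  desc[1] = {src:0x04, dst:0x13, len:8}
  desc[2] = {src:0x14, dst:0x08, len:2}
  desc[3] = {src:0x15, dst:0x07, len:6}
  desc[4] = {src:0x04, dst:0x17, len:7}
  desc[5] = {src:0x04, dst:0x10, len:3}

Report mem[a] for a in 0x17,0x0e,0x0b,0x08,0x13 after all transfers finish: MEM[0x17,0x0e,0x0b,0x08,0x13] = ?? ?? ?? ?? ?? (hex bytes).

MEM[0x17,0x0e,0x0b,0x08,0x13] = 1c 86 5d 5f 1c

D0: mem[0x11..0x15] <- [5f 37 9a 5d ac]
D1: mem[0x13..0x1a] <- [1c 64 ae 5f 37 9a 5d ac]
D2: mem[0x08..0x09] <- [64 ae]
D3: mem[0x07..0x0c] <- [ae 5f 37 9a 5d ac]
D4: mem[0x17..0x1d] <- [1c 64 ae ae 5f 37 9a]
D5: mem[0x10..0x12] <- [1c 64 ae]
query mem[0x17]=0x1c, mem[0x0e]=0x86, mem[0x0b]=0x5d, mem[0x08]=0x5f, mem[0x13]=0x1c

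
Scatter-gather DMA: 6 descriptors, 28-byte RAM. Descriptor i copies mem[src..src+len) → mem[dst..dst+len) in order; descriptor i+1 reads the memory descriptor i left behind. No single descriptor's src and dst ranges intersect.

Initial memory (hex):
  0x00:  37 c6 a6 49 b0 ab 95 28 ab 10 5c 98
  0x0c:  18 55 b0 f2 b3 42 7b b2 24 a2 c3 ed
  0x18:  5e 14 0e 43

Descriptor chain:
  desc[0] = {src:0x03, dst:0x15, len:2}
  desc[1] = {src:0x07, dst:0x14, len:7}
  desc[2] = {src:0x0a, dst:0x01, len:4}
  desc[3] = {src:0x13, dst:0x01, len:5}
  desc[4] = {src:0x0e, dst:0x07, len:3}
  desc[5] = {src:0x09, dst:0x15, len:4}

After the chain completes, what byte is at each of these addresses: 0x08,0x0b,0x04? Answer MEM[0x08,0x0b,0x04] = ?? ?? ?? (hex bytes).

[0] 0x03->0x15 len=2 : 49 b0
[1] 0x07->0x14 len=7 : 28 ab 10 5c 98 18 55
[2] 0x0a->0x01 len=4 : 5c 98 18 55
[3] 0x13->0x01 len=5 : b2 28 ab 10 5c
[4] 0x0e->0x07 len=3 : b0 f2 b3
[5] 0x09->0x15 len=4 : b3 5c 98 18
query mem[0x08]=0xf2, mem[0x0b]=0x98, mem[0x04]=0x10

MEM[0x08,0x0b,0x04] = f2 98 10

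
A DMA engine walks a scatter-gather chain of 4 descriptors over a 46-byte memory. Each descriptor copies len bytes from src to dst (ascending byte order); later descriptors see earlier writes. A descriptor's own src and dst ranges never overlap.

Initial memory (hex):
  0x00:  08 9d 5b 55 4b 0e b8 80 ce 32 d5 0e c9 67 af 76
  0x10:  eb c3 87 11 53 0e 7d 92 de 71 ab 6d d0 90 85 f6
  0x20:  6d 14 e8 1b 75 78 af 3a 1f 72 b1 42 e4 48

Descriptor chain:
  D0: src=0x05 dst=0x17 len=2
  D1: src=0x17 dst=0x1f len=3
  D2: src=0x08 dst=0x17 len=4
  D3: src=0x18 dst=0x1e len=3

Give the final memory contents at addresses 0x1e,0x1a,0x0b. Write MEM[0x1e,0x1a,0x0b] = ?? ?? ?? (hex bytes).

D0: mem[0x17..0x18] <- [0e b8]
D1: mem[0x1f..0x21] <- [0e b8 71]
D2: mem[0x17..0x1a] <- [ce 32 d5 0e]
D3: mem[0x1e..0x20] <- [32 d5 0e]
query mem[0x1e]=0x32, mem[0x1a]=0x0e, mem[0x0b]=0x0e

MEM[0x1e,0x1a,0x0b] = 32 0e 0e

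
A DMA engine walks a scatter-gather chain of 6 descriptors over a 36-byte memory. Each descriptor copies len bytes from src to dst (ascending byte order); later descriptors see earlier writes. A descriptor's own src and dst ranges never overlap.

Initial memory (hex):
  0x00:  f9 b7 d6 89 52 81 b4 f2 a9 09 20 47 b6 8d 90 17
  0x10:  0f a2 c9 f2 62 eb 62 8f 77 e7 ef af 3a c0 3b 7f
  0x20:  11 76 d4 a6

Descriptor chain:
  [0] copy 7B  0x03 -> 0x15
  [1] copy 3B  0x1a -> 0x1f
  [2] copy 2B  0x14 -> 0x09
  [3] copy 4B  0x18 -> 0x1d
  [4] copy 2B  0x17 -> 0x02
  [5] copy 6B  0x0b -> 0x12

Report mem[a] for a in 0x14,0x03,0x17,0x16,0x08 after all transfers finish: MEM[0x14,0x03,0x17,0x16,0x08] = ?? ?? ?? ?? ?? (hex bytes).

MEM[0x14,0x03,0x17,0x16,0x08] = 8d b4 0f 17 a9

#0 dst[0x15+7] := {0x89,0x52,0x81,0xb4,0xf2,0xa9,0x09}
#1 dst[0x1f+3] := {0xa9,0x09,0x3a}
#2 dst[0x09+2] := {0x62,0x89}
#3 dst[0x1d+4] := {0xb4,0xf2,0xa9,0x09}
#4 dst[0x02+2] := {0x81,0xb4}
#5 dst[0x12+6] := {0x47,0xb6,0x8d,0x90,0x17,0x0f}
query mem[0x14]=0x8d, mem[0x03]=0xb4, mem[0x17]=0x0f, mem[0x16]=0x17, mem[0x08]=0xa9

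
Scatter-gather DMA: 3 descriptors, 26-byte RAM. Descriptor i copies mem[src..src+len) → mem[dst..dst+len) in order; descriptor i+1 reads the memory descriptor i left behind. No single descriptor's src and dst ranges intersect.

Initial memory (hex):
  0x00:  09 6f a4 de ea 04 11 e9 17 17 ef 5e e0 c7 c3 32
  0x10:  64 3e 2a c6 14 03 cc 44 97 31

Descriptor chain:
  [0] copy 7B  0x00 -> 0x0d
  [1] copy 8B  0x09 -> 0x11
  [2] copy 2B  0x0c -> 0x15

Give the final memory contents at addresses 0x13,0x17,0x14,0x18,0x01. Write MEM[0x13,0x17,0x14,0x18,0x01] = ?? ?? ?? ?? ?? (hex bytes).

[0] 0x00->0x0d len=7 : 09 6f a4 de ea 04 11
[1] 0x09->0x11 len=8 : 17 ef 5e e0 09 6f a4 de
[2] 0x0c->0x15 len=2 : e0 09
query mem[0x13]=0x5e, mem[0x17]=0xa4, mem[0x14]=0xe0, mem[0x18]=0xde, mem[0x01]=0x6f

MEM[0x13,0x17,0x14,0x18,0x01] = 5e a4 e0 de 6f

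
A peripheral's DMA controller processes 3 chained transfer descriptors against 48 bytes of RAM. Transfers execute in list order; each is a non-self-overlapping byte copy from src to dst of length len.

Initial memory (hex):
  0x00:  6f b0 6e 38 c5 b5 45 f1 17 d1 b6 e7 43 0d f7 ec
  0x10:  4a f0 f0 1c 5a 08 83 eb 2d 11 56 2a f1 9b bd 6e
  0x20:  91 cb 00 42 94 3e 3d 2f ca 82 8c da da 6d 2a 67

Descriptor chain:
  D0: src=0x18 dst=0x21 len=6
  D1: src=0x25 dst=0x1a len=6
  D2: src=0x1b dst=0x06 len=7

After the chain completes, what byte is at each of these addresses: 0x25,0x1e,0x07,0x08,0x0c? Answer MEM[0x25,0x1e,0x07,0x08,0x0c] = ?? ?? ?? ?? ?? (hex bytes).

MEM[0x25,0x1e,0x07,0x08,0x0c] = f1 82 2f ca 2d

  after D0: wrote 6B at 0x21 = 2d11562af19b
  after D1: wrote 6B at 0x1a = f19b2fca828c
  after D2: wrote 7B at 0x06 = 9b2fca828c912d
query mem[0x25]=0xf1, mem[0x1e]=0x82, mem[0x07]=0x2f, mem[0x08]=0xca, mem[0x0c]=0x2d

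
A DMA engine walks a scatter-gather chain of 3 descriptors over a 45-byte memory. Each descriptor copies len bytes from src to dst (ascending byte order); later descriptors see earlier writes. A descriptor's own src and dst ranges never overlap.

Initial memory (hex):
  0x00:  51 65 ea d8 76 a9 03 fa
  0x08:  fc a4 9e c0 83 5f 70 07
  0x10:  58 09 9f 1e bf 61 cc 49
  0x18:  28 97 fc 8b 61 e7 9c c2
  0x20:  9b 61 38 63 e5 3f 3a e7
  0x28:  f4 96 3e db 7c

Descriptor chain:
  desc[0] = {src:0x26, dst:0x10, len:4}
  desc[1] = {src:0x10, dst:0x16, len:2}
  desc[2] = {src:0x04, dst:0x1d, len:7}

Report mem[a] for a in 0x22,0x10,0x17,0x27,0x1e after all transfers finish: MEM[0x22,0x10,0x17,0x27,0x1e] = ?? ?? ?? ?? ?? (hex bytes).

#0 dst[0x10+4] := {0x3a,0xe7,0xf4,0x96}
#1 dst[0x16+2] := {0x3a,0xe7}
#2 dst[0x1d+7] := {0x76,0xa9,0x03,0xfa,0xfc,0xa4,0x9e}
query mem[0x22]=0xa4, mem[0x10]=0x3a, mem[0x17]=0xe7, mem[0x27]=0xe7, mem[0x1e]=0xa9

MEM[0x22,0x10,0x17,0x27,0x1e] = a4 3a e7 e7 a9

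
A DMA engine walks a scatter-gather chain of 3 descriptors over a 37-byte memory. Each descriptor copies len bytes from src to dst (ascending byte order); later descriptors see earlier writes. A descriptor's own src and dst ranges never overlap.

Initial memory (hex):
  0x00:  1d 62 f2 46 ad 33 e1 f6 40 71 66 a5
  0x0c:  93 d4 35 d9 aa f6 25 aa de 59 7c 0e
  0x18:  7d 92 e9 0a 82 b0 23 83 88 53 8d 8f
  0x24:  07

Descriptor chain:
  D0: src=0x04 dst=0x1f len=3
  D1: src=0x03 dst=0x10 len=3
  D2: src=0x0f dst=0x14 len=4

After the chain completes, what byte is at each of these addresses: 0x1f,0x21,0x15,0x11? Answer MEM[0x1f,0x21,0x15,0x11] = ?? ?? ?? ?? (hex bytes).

[0] 0x04->0x1f len=3 : ad 33 e1
[1] 0x03->0x10 len=3 : 46 ad 33
[2] 0x0f->0x14 len=4 : d9 46 ad 33
query mem[0x1f]=0xad, mem[0x21]=0xe1, mem[0x15]=0x46, mem[0x11]=0xad

MEM[0x1f,0x21,0x15,0x11] = ad e1 46 ad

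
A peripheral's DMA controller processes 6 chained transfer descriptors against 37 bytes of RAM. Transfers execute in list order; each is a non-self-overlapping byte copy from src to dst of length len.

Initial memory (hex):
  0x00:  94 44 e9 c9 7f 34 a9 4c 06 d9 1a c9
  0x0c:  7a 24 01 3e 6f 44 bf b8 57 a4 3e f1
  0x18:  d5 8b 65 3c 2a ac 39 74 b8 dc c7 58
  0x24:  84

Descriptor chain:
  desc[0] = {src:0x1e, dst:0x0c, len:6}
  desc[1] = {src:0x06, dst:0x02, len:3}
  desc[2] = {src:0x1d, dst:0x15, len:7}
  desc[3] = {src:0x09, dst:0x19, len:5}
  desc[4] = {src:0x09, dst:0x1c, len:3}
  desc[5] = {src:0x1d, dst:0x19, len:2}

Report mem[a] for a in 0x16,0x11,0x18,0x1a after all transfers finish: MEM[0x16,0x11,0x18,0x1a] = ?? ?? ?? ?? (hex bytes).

MEM[0x16,0x11,0x18,0x1a] = 39 58 b8 c9

  after D0: wrote 6B at 0x0c = 3974b8dcc758
  after D1: wrote 3B at 0x02 = a94c06
  after D2: wrote 7B at 0x15 = ac3974b8dcc758
  after D3: wrote 5B at 0x19 = d91ac93974
  after D4: wrote 3B at 0x1c = d91ac9
  after D5: wrote 2B at 0x19 = 1ac9
query mem[0x16]=0x39, mem[0x11]=0x58, mem[0x18]=0xb8, mem[0x1a]=0xc9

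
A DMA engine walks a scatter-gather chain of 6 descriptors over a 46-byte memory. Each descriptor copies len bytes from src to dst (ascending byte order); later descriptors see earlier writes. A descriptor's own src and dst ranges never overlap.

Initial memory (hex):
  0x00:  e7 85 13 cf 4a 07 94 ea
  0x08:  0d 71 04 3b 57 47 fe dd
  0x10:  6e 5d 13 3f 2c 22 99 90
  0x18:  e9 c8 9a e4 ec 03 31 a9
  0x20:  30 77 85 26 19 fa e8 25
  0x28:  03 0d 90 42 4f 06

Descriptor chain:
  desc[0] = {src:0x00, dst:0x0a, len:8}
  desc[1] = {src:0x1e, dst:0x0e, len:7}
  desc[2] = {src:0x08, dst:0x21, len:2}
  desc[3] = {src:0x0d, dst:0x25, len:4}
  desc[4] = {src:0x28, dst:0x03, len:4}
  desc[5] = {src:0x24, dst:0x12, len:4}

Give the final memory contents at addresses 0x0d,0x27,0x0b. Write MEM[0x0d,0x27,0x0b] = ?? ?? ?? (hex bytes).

#0 dst[0x0a+8] := {0xe7,0x85,0x13,0xcf,0x4a,0x07,0x94,0xea}
#1 dst[0x0e+7] := {0x31,0xa9,0x30,0x77,0x85,0x26,0x19}
#2 dst[0x21+2] := {0x0d,0x71}
#3 dst[0x25+4] := {0xcf,0x31,0xa9,0x30}
#4 dst[0x03+4] := {0x30,0x0d,0x90,0x42}
#5 dst[0x12+4] := {0x19,0xcf,0x31,0xa9}
query mem[0x0d]=0xcf, mem[0x27]=0xa9, mem[0x0b]=0x85

MEM[0x0d,0x27,0x0b] = cf a9 85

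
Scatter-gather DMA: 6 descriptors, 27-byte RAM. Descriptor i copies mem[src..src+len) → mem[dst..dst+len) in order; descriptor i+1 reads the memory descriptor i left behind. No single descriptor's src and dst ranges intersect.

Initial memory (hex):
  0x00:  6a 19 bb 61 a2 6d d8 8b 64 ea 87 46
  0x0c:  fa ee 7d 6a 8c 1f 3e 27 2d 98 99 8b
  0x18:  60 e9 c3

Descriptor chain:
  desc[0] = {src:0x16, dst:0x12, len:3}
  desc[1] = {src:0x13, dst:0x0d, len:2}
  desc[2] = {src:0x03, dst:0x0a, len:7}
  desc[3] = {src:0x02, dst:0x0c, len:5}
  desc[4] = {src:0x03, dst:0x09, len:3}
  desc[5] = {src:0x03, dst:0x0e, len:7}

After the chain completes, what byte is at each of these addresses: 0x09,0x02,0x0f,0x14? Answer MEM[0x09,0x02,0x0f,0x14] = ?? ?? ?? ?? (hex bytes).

MEM[0x09,0x02,0x0f,0x14] = 61 bb a2 61

  after D0: wrote 3B at 0x12 = 998b60
  after D1: wrote 2B at 0x0d = 8b60
  after D2: wrote 7B at 0x0a = 61a26dd88b64ea
  after D3: wrote 5B at 0x0c = bb61a26dd8
  after D4: wrote 3B at 0x09 = 61a26d
  after D5: wrote 7B at 0x0e = 61a26dd88b6461
query mem[0x09]=0x61, mem[0x02]=0xbb, mem[0x0f]=0xa2, mem[0x14]=0x61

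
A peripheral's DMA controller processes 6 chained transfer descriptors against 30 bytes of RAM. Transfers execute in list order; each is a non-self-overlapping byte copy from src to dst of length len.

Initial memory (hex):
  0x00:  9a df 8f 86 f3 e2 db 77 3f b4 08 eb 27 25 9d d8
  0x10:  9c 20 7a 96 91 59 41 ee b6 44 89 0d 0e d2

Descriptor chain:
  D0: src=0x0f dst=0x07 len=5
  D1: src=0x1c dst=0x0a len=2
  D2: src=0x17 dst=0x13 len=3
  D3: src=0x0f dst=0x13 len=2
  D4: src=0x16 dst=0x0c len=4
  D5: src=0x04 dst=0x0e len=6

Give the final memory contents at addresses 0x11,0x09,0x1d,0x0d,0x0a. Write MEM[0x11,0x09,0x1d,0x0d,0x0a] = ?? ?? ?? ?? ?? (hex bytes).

MEM[0x11,0x09,0x1d,0x0d,0x0a] = d8 20 d2 ee 0e

D0: mem[0x07..0x0b] <- [d8 9c 20 7a 96]
D1: mem[0x0a..0x0b] <- [0e d2]
D2: mem[0x13..0x15] <- [ee b6 44]
D3: mem[0x13..0x14] <- [d8 9c]
D4: mem[0x0c..0x0f] <- [41 ee b6 44]
D5: mem[0x0e..0x13] <- [f3 e2 db d8 9c 20]
query mem[0x11]=0xd8, mem[0x09]=0x20, mem[0x1d]=0xd2, mem[0x0d]=0xee, mem[0x0a]=0x0e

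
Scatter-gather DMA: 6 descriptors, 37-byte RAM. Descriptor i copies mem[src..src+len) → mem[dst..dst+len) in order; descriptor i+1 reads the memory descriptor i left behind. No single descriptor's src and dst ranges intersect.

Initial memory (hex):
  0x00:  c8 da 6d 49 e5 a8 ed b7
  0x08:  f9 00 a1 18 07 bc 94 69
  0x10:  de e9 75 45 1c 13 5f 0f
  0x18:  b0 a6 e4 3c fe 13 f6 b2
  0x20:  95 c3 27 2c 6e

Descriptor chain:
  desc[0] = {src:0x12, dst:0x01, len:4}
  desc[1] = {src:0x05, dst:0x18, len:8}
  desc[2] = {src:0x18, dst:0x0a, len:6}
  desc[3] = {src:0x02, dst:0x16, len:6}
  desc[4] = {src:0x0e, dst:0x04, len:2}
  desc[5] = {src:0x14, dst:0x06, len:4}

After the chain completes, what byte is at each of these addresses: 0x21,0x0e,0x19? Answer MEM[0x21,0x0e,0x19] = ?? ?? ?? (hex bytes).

MEM[0x21,0x0e,0x19] = c3 00 a8

D0: mem[0x01..0x04] <- [75 45 1c 13]
D1: mem[0x18..0x1f] <- [a8 ed b7 f9 00 a1 18 07]
D2: mem[0x0a..0x0f] <- [a8 ed b7 f9 00 a1]
D3: mem[0x16..0x1b] <- [45 1c 13 a8 ed b7]
D4: mem[0x04..0x05] <- [00 a1]
D5: mem[0x06..0x09] <- [1c 13 45 1c]
query mem[0x21]=0xc3, mem[0x0e]=0x00, mem[0x19]=0xa8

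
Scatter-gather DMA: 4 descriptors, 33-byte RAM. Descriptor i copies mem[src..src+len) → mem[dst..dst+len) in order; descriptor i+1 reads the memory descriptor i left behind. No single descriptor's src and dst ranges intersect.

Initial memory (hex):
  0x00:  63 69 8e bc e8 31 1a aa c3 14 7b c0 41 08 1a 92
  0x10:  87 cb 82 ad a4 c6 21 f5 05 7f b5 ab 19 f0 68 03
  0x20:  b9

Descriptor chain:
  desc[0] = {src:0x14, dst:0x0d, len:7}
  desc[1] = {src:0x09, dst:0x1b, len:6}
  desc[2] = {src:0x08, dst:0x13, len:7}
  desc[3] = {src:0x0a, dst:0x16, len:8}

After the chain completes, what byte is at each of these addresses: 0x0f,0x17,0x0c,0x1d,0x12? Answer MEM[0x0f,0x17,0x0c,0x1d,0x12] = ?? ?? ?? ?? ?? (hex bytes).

#0 dst[0x0d+7] := {0xa4,0xc6,0x21,0xf5,0x05,0x7f,0xb5}
#1 dst[0x1b+6] := {0x14,0x7b,0xc0,0x41,0xa4,0xc6}
#2 dst[0x13+7] := {0xc3,0x14,0x7b,0xc0,0x41,0xa4,0xc6}
#3 dst[0x16+8] := {0x7b,0xc0,0x41,0xa4,0xc6,0x21,0xf5,0x05}
query mem[0x0f]=0x21, mem[0x17]=0xc0, mem[0x0c]=0x41, mem[0x1d]=0x05, mem[0x12]=0x7f

MEM[0x0f,0x17,0x0c,0x1d,0x12] = 21 c0 41 05 7f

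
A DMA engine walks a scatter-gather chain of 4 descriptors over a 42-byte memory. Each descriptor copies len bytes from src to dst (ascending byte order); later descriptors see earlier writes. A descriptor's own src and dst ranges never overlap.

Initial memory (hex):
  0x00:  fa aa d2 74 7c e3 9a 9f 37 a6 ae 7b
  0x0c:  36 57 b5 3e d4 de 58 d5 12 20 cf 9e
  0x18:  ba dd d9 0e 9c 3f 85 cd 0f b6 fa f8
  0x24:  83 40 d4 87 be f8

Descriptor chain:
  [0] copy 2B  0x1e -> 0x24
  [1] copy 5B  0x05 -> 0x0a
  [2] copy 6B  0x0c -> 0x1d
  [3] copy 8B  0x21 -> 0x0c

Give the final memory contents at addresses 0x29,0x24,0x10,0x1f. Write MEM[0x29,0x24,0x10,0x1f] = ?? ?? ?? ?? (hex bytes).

MEM[0x29,0x24,0x10,0x1f] = f8 85 cd a6

D0: mem[0x24..0x25] <- [85 cd]
D1: mem[0x0a..0x0e] <- [e3 9a 9f 37 a6]
D2: mem[0x1d..0x22] <- [9f 37 a6 3e d4 de]
D3: mem[0x0c..0x13] <- [d4 de f8 85 cd d4 87 be]
query mem[0x29]=0xf8, mem[0x24]=0x85, mem[0x10]=0xcd, mem[0x1f]=0xa6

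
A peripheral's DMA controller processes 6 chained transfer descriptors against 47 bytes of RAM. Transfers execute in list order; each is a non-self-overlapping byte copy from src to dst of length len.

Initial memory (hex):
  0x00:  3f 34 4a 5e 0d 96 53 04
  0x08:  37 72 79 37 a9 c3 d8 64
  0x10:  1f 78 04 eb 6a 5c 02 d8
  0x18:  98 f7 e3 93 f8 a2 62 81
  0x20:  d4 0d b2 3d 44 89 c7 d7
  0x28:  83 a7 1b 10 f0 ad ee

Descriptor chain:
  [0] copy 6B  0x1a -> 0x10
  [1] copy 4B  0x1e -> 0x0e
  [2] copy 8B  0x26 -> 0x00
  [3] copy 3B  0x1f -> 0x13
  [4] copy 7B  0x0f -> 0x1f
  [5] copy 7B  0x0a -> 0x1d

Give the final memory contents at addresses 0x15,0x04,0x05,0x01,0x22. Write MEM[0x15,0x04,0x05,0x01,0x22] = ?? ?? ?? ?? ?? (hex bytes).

MEM[0x15,0x04,0x05,0x01,0x22] = 0d 1b 10 d7 81

  after D0: wrote 6B at 0x10 = e393f8a26281
  after D1: wrote 4B at 0x0e = 6281d40d
  after D2: wrote 8B at 0x00 = c7d783a71b10f0ad
  after D3: wrote 3B at 0x13 = 81d40d
  after D4: wrote 7B at 0x1f = 81d40df881d40d
  after D5: wrote 7B at 0x1d = 7937a9c36281d4
query mem[0x15]=0x0d, mem[0x04]=0x1b, mem[0x05]=0x10, mem[0x01]=0xd7, mem[0x22]=0x81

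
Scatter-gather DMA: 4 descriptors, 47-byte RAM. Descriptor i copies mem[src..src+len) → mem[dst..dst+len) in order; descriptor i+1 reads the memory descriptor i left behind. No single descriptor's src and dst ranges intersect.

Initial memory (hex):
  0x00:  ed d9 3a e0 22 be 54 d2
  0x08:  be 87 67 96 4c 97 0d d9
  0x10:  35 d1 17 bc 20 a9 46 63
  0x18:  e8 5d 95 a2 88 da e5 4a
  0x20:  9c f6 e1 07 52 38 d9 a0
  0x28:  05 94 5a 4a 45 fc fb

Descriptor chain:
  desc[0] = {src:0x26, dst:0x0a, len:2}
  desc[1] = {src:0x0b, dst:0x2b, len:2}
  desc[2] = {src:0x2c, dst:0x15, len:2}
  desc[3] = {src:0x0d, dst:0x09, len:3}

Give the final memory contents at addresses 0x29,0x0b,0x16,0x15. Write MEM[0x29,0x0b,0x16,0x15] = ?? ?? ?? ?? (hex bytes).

MEM[0x29,0x0b,0x16,0x15] = 94 d9 fc 4c

  after D0: wrote 2B at 0x0a = d9a0
  after D1: wrote 2B at 0x2b = a04c
  after D2: wrote 2B at 0x15 = 4cfc
  after D3: wrote 3B at 0x09 = 970dd9
query mem[0x29]=0x94, mem[0x0b]=0xd9, mem[0x16]=0xfc, mem[0x15]=0x4c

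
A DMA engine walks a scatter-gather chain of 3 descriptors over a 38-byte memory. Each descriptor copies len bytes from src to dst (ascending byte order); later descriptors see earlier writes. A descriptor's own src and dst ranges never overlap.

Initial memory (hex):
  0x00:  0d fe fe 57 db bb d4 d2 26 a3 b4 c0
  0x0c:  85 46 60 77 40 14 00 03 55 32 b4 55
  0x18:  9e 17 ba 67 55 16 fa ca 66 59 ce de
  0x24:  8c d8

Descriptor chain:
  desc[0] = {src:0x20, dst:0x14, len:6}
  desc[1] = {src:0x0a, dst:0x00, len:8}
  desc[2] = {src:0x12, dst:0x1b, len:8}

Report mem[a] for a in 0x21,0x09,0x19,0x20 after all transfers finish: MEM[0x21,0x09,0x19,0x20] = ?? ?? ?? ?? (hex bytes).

D0: mem[0x14..0x19] <- [66 59 ce de 8c d8]
D1: mem[0x00..0x07] <- [b4 c0 85 46 60 77 40 14]
D2: mem[0x1b..0x22] <- [00 03 66 59 ce de 8c d8]
query mem[0x21]=0x8c, mem[0x09]=0xa3, mem[0x19]=0xd8, mem[0x20]=0xde

MEM[0x21,0x09,0x19,0x20] = 8c a3 d8 de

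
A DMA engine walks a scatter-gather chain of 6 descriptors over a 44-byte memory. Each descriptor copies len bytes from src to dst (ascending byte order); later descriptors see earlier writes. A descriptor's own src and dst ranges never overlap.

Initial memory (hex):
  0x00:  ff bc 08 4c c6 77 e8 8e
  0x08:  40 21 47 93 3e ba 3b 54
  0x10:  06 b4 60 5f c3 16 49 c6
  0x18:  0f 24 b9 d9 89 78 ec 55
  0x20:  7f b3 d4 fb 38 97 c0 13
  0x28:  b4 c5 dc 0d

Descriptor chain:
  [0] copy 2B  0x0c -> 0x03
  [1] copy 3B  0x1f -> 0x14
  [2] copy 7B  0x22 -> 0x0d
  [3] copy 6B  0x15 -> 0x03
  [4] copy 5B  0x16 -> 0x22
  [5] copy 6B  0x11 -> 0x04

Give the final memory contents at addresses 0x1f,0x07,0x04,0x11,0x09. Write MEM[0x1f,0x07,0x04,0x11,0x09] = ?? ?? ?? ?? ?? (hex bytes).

MEM[0x1f,0x07,0x04,0x11,0x09] = 55 55 c0 c0 b3

  after D0: wrote 2B at 0x03 = 3eba
  after D1: wrote 3B at 0x14 = 557fb3
  after D2: wrote 7B at 0x0d = d4fb3897c013b4
  after D3: wrote 6B at 0x03 = 7fb3c60f24b9
  after D4: wrote 5B at 0x22 = b3c60f24b9
  after D5: wrote 6B at 0x04 = c013b4557fb3
query mem[0x1f]=0x55, mem[0x07]=0x55, mem[0x04]=0xc0, mem[0x11]=0xc0, mem[0x09]=0xb3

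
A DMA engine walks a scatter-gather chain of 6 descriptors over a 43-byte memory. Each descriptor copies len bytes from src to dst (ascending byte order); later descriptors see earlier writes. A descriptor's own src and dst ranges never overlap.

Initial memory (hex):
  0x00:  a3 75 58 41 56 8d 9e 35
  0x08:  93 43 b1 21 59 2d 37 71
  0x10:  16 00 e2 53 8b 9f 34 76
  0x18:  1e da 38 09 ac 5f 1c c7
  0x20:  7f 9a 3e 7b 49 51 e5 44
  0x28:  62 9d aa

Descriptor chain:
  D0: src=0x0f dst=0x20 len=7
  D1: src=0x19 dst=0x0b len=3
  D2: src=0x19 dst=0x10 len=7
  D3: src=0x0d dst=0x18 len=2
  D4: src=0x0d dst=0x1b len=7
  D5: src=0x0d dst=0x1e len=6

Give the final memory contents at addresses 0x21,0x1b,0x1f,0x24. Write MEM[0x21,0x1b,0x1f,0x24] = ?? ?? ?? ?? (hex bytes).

MEM[0x21,0x1b,0x1f,0x24] = da 09 37 53

[0] 0x0f->0x20 len=7 : 71 16 00 e2 53 8b 9f
[1] 0x19->0x0b len=3 : da 38 09
[2] 0x19->0x10 len=7 : da 38 09 ac 5f 1c c7
[3] 0x0d->0x18 len=2 : 09 37
[4] 0x0d->0x1b len=7 : 09 37 71 da 38 09 ac
[5] 0x0d->0x1e len=6 : 09 37 71 da 38 09
query mem[0x21]=0xda, mem[0x1b]=0x09, mem[0x1f]=0x37, mem[0x24]=0x53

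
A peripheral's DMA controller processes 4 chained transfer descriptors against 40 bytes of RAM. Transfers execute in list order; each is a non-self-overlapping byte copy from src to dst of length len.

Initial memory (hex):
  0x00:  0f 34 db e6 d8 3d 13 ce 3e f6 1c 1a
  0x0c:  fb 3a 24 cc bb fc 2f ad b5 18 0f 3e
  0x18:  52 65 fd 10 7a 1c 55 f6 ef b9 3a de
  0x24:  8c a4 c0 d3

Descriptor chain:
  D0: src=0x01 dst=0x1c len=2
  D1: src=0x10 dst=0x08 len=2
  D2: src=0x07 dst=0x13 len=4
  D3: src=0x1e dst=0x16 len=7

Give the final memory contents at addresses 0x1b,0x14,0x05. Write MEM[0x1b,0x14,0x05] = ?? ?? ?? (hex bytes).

MEM[0x1b,0x14,0x05] = de bb 3d

#0 dst[0x1c+2] := {0x34,0xdb}
#1 dst[0x08+2] := {0xbb,0xfc}
#2 dst[0x13+4] := {0xce,0xbb,0xfc,0x1c}
#3 dst[0x16+7] := {0x55,0xf6,0xef,0xb9,0x3a,0xde,0x8c}
query mem[0x1b]=0xde, mem[0x14]=0xbb, mem[0x05]=0x3d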